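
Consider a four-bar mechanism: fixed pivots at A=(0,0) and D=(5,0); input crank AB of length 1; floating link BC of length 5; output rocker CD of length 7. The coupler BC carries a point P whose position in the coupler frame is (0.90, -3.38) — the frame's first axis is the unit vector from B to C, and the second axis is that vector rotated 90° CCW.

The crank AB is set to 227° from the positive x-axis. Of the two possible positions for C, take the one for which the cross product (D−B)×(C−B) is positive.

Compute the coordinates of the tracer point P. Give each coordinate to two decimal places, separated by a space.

2.72 0.08

A=(0,0), D=(5.00,0)
B = A + 1.00·(cos227°, sin227°) = (-0.6820, -0.7314)
|BD| = 5.7289
circle(B,5.00) ∩ circle(D,7.00): a=0.7698, h=4.9404
  candidates: C₊=(-0.5492,4.2669) cross=28.303; C₋=(0.7122,-5.5330) cross=-28.303
  mode + wants cross > 0 → take C=(-0.5492,4.2669) (cross=28.303)
ex = (C−B)/|BC| = (0.0266,0.9996); ey = (-0.9996,0.0266)
P = B + 0.90·ex + -3.38·ey = (2.7207,0.0786)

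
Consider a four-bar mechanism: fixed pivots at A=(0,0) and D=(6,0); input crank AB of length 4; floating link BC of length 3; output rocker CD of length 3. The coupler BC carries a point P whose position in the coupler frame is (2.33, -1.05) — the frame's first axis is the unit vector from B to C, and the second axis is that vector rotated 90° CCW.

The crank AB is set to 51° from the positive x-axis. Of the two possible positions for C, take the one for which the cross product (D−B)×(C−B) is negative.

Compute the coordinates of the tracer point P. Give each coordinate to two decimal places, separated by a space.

1.86 0.64

A=(0,0), D=(6.00,0)
B = A + 4.00·(cos51°, sin51°) = (2.5173, 3.1086)
|BD| = 4.6683
circle(B,3.00) ∩ circle(D,3.00): a=2.3341, h=1.8846
  candidates: C₊=(5.5136,2.9603) cross=8.798; C₋=(3.0037,0.1483) cross=-8.798
  mode - wants cross < 0 → take C=(3.0037,0.1483) (cross=-8.798)
ex = (C−B)/|BC| = (0.1621,-0.9868); ey = (0.9868,0.1621)
P = B + 2.33·ex + -1.05·ey = (1.8589,0.6392)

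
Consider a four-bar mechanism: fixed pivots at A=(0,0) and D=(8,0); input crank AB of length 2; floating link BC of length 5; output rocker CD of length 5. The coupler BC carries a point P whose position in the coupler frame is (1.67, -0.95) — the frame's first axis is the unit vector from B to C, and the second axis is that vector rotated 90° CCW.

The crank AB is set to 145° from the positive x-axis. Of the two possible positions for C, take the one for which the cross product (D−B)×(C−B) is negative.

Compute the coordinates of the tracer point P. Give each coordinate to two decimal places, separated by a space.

-0.41 -0.33

A=(0,0), D=(8.00,0)
B = A + 2.00·(cos145°, sin145°) = (-1.6383, 1.1472)
|BD| = 9.7063
circle(B,5.00) ∩ circle(D,5.00): a=4.8532, h=1.2028
  candidates: C₊=(3.3230,1.7680) cross=11.675; C₋=(3.0387,-0.6208) cross=-11.675
  mode - wants cross < 0 → take C=(3.0387,-0.6208) (cross=-11.675)
ex = (C−B)/|BC| = (0.9354,-0.3536); ey = (0.3536,0.9354)
P = B + 1.67·ex + -0.95·ey = (-0.4121,-0.3320)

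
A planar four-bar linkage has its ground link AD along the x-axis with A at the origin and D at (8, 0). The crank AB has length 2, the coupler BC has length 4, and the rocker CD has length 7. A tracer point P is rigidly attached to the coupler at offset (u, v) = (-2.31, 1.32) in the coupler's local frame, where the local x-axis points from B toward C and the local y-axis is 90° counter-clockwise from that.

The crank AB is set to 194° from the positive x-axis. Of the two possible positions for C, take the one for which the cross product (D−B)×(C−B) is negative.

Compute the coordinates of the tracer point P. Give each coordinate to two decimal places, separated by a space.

A=(0,0), D=(8.00,0)
B = A + 2.00·(cos194°, sin194°) = (-1.9406, -0.4838)
|BD| = 9.9524
circle(B,4.00) ∩ circle(D,7.00): a=3.3183, h=2.2336
  candidates: C₊=(1.2652,1.9084) cross=22.230; C₋=(1.4824,-2.5535) cross=-22.230
  mode - wants cross < 0 → take C=(1.4824,-2.5535) (cross=-22.230)
ex = (C−B)/|BC| = (0.8557,-0.5174); ey = (0.5174,0.8557)
P = B + -2.31·ex + 1.32·ey = (-3.2344,1.8409)

-3.23 1.84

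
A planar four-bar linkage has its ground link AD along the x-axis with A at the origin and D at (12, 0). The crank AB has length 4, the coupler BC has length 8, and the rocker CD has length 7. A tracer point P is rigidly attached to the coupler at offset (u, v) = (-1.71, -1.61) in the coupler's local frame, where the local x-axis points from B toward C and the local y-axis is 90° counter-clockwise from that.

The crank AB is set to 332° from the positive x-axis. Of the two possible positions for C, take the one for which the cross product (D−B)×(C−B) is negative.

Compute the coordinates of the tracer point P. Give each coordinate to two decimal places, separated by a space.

A=(0,0), D=(12.00,0)
B = A + 4.00·(cos332°, sin332°) = (3.5318, -1.8779)
|BD| = 8.6739
circle(B,8.00) ∩ circle(D,7.00): a=5.2016, h=6.0781
  candidates: C₊=(7.2942,5.1822) cross=52.721; C₋=(9.9259,-6.6857) cross=-52.721
  mode - wants cross < 0 → take C=(9.9259,-6.6857) (cross=-52.721)
ex = (C−B)/|BC| = (0.7993,-0.6010); ey = (0.6010,0.7993)
P = B + -1.71·ex + -1.61·ey = (1.1975,-2.1370)

1.20 -2.14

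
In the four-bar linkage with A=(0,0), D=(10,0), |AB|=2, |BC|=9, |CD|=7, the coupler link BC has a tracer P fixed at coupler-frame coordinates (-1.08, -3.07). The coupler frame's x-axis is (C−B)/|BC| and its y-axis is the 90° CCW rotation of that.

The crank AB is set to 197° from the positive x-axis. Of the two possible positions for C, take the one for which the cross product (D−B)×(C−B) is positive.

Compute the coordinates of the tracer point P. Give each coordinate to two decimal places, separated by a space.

A=(0,0), D=(10.00,0)
B = A + 2.00·(cos197°, sin197°) = (-1.9126, -0.5847)
|BD| = 11.9270
circle(B,9.00) ∩ circle(D,7.00): a=7.3050, h=5.2571
  candidates: C₊=(5.1258,5.0242) cross=62.701; C₋=(5.6413,-5.4774) cross=-62.701
  mode + wants cross > 0 → take C=(5.1258,5.0242) (cross=62.701)
ex = (C−B)/|BC| = (0.7820,0.6232); ey = (-0.6232,0.7820)
P = B + -1.08·ex + -3.07·ey = (-0.8440,-3.6587)

-0.84 -3.66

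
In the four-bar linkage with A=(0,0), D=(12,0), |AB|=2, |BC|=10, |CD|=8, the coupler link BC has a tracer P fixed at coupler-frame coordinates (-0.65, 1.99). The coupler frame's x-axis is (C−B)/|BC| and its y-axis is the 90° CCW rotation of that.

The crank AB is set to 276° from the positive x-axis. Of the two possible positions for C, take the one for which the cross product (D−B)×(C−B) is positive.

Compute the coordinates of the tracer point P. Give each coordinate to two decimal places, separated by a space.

A=(0,0), D=(12.00,0)
B = A + 2.00·(cos276°, sin276°) = (0.2091, -1.9890)
|BD| = 11.9575
circle(B,10.00) ∩ circle(D,8.00): a=7.4841, h=6.6324
  candidates: C₊=(6.4856,5.7958) cross=79.307; C₋=(8.6921,-7.2841) cross=-79.307
  mode + wants cross > 0 → take C=(6.4856,5.7958) (cross=79.307)
ex = (C−B)/|BC| = (0.6277,0.7785); ey = (-0.7785,0.6277)
P = B + -0.65·ex + 1.99·ey = (-1.7481,-1.2460)

-1.75 -1.25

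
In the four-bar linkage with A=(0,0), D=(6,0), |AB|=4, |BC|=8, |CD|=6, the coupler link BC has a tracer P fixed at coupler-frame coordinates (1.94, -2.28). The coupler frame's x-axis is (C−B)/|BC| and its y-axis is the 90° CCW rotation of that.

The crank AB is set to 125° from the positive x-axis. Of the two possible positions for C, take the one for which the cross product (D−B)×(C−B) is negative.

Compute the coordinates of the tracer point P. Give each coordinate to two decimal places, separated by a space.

A=(0,0), D=(6.00,0)
B = A + 4.00·(cos125°, sin125°) = (-2.2943, 3.2766)
|BD| = 8.9181
circle(B,8.00) ∩ circle(D,6.00): a=6.0289, h=5.2586
  candidates: C₊=(5.2450,5.9523) cross=46.896; C₋=(1.3808,-3.8293) cross=-46.896
  mode - wants cross < 0 → take C=(1.3808,-3.8293) (cross=-46.896)
ex = (C−B)/|BC| = (0.4594,-0.8882); ey = (0.8882,0.4594)
P = B + 1.94·ex + -2.28·ey = (-3.4283,0.5060)

-3.43 0.51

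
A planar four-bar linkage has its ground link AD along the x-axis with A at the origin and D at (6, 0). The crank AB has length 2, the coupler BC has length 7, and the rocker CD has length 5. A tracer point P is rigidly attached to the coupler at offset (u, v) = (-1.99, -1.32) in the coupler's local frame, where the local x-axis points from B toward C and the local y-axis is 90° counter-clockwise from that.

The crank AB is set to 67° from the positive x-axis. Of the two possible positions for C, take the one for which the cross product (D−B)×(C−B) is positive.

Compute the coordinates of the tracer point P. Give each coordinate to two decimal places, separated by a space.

A=(0,0), D=(6.00,0)
B = A + 2.00·(cos67°, sin67°) = (0.7815, 1.8410)
|BD| = 5.5338
circle(B,7.00) ∩ circle(D,5.00): a=4.9354, h=4.9641
  candidates: C₊=(7.0872,4.8804) cross=27.470; C₋=(3.7842,-4.4822) cross=-27.470
  mode + wants cross > 0 → take C=(7.0872,4.8804) (cross=27.470)
ex = (C−B)/|BC| = (0.9008,0.4342); ey = (-0.4342,0.9008)
P = B + -1.99·ex + -1.32·ey = (-0.4380,-0.2121)

-0.44 -0.21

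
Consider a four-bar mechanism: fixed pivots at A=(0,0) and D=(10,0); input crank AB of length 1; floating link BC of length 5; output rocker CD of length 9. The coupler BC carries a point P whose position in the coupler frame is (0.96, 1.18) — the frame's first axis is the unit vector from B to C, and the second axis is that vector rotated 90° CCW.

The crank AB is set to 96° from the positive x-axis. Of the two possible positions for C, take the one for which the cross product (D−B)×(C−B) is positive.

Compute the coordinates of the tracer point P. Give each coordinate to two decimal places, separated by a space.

-0.56 2.44

A=(0,0), D=(10.00,0)
B = A + 1.00·(cos96°, sin96°) = (-0.1045, 0.9945)
|BD| = 10.1534
circle(B,5.00) ∩ circle(D,9.00): a=2.3190, h=4.4297
  candidates: C₊=(2.6372,5.1758) cross=44.976; C₋=(1.7694,-3.6410) cross=-44.976
  mode + wants cross > 0 → take C=(2.6372,5.1758) (cross=44.976)
ex = (C−B)/|BC| = (0.5483,0.8363); ey = (-0.8363,0.5483)
P = B + 0.96·ex + 1.18·ey = (-0.5649,2.4444)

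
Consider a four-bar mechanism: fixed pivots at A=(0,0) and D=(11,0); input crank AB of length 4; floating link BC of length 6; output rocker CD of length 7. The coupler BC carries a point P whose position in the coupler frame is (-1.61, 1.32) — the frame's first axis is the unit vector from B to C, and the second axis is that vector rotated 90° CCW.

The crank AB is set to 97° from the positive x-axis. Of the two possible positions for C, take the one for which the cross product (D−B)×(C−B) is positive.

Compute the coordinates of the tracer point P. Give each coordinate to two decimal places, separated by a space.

-2.17 5.19

A=(0,0), D=(11.00,0)
B = A + 4.00·(cos97°, sin97°) = (-0.4875, 3.9702)
|BD| = 12.1542
circle(B,6.00) ∩ circle(D,7.00): a=5.5423, h=2.2984
  candidates: C₊=(5.5016,4.3322) cross=27.936; C₋=(4.0000,-0.0126) cross=-27.936
  mode + wants cross > 0 → take C=(5.5016,4.3322) (cross=27.936)
ex = (C−B)/|BC| = (0.9982,0.0603); ey = (-0.0603,0.9982)
P = B + -1.61·ex + 1.32·ey = (-2.1742,5.1907)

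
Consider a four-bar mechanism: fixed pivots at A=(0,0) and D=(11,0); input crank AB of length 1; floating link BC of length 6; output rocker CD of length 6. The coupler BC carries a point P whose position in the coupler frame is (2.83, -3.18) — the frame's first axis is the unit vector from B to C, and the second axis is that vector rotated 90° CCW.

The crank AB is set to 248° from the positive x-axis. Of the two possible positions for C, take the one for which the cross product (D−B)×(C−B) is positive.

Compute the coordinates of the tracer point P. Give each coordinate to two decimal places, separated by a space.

A=(0,0), D=(11.00,0)
B = A + 1.00·(cos248°, sin248°) = (-0.3746, -0.9272)
|BD| = 11.4123
circle(B,6.00) ∩ circle(D,6.00): a=5.7062, h=1.8546
  candidates: C₊=(5.1620,1.3849) cross=21.166; C₋=(5.4634,-2.3121) cross=-21.166
  mode + wants cross > 0 → take C=(5.1620,1.3849) (cross=21.166)
ex = (C−B)/|BC| = (0.9228,0.3853); ey = (-0.3853,0.9228)
P = B + 2.83·ex + -3.18·ey = (3.4622,-2.7711)

3.46 -2.77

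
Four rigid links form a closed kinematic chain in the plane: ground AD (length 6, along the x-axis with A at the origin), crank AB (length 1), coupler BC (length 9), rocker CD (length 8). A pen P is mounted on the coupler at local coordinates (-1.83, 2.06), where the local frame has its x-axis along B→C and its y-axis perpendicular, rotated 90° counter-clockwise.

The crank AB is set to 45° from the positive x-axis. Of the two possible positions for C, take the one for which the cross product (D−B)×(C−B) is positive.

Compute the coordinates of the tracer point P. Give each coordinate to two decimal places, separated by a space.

-2.03 0.43

A=(0,0), D=(6.00,0)
B = A + 1.00·(cos45°, sin45°) = (0.7071, 0.7071)
|BD| = 5.3399
circle(B,9.00) ∩ circle(D,8.00): a=4.2617, h=7.9270
  candidates: C₊=(5.9810,8.0000) cross=42.330; C₋=(3.8816,-7.7144) cross=-42.330
  mode + wants cross > 0 → take C=(5.9810,8.0000) (cross=42.330)
ex = (C−B)/|BC| = (0.5860,0.8103); ey = (-0.8103,0.5860)
P = B + -1.83·ex + 2.06·ey = (-2.0345,0.4314)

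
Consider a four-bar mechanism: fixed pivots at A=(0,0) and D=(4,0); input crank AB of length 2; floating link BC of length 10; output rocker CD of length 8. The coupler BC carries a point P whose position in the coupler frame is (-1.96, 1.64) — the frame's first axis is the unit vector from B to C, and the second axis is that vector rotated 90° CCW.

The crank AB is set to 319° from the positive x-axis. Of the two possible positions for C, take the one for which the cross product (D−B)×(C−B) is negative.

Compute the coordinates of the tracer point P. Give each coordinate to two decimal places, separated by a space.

A=(0,0), D=(4.00,0)
B = A + 2.00·(cos319°, sin319°) = (1.5094, -1.3121)
|BD| = 2.8151
circle(B,10.00) ∩ circle(D,8.00): a=7.8017, h=6.2557
  candidates: C₊=(5.4960,7.8589) cross=17.610; C₋=(11.3276,-3.2103) cross=-17.610
  mode - wants cross < 0 → take C=(11.3276,-3.2103) (cross=-17.610)
ex = (C−B)/|BC| = (0.9818,-0.1898); ey = (0.1898,0.9818)
P = B + -1.96·ex + 1.64·ey = (-0.1036,0.6701)

-0.10 0.67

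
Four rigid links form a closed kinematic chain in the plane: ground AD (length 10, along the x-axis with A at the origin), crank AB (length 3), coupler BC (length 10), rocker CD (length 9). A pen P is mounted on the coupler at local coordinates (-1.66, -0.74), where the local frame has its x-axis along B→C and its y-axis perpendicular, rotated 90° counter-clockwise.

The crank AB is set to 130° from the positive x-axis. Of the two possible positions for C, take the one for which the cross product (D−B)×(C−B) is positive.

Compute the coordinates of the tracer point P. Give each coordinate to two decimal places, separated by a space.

A=(0,0), D=(10.00,0)
B = A + 3.00·(cos130°, sin130°) = (-1.9284, 2.2981)
|BD| = 12.1477
circle(B,10.00) ∩ circle(D,9.00): a=6.8559, h=7.2799
  candidates: C₊=(6.1810,8.1495) cross=88.434; C₋=(3.4265,-6.1473) cross=-88.434
  mode + wants cross > 0 → take C=(6.1810,8.1495) (cross=88.434)
ex = (C−B)/|BC| = (0.8109,0.5851); ey = (-0.5851,0.8109)
P = B + -1.66·ex + -0.74·ey = (-2.8415,0.7267)

-2.84 0.73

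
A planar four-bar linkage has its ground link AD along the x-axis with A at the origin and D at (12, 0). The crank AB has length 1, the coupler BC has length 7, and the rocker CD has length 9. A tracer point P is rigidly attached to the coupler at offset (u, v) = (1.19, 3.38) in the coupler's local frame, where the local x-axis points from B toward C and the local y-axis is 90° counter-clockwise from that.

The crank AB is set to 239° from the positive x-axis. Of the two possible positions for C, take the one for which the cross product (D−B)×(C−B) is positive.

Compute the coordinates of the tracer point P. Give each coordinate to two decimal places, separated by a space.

A=(0,0), D=(12.00,0)
B = A + 1.00·(cos239°, sin239°) = (-0.5150, -0.8572)
|BD| = 12.5444
circle(B,7.00) ∩ circle(D,9.00): a=4.9967, h=4.9023
  candidates: C₊=(4.1350,4.3751) cross=61.497; C₋=(4.8050,-5.4066) cross=-61.497
  mode + wants cross > 0 → take C=(4.1350,4.3751) (cross=61.497)
ex = (C−B)/|BC| = (0.6643,0.7475); ey = (-0.7475,0.6643)
P = B + 1.19·ex + 3.38·ey = (-2.2510,2.2776)

-2.25 2.28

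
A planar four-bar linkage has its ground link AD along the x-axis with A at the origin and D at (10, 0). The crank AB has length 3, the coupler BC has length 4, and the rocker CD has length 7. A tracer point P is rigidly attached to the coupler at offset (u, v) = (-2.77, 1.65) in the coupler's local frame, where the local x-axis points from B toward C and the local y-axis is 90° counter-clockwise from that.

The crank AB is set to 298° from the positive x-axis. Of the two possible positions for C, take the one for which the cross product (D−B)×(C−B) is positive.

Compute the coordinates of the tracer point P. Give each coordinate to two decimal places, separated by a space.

-1.24 -4.48

A=(0,0), D=(10.00,0)
B = A + 3.00·(cos298°, sin298°) = (1.4084, -2.6488)
|BD| = 8.9906
circle(B,4.00) ∩ circle(D,7.00): a=2.6601, h=2.9873
  candidates: C₊=(3.0703,0.9896) cross=26.858; C₋=(4.8306,-4.7198) cross=-26.858
  mode + wants cross > 0 → take C=(3.0703,0.9896) (cross=26.858)
ex = (C−B)/|BC| = (0.4155,0.9096); ey = (-0.9096,0.4155)
P = B + -2.77·ex + 1.65·ey = (-1.2433,-4.4829)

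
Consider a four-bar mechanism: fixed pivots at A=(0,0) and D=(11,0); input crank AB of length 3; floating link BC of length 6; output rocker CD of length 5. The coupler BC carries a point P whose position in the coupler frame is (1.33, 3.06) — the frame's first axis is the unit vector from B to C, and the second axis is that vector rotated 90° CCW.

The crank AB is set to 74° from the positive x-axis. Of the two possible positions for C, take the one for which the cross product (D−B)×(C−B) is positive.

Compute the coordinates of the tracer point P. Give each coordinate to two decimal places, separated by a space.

A=(0,0), D=(11.00,0)
B = A + 3.00·(cos74°, sin74°) = (0.8269, 2.8838)
|BD| = 10.5739
circle(B,6.00) ∩ circle(D,5.00): a=5.8071, h=1.5091
  candidates: C₊=(6.8255,2.7520) cross=15.957; C₋=(6.0023,-0.1519) cross=-15.957
  mode + wants cross > 0 → take C=(6.8255,2.7520) (cross=15.957)
ex = (C−B)/|BC| = (0.9998,-0.0220); ey = (0.0220,0.9998)
P = B + 1.33·ex + 3.06·ey = (2.2238,5.9138)

2.22 5.91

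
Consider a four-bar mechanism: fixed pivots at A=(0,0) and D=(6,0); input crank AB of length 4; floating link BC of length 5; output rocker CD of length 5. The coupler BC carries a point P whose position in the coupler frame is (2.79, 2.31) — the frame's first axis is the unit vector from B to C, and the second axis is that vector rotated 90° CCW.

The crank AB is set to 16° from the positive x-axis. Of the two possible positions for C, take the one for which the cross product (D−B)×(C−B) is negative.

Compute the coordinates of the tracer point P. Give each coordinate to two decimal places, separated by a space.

5.46 -2.14

A=(0,0), D=(6.00,0)
B = A + 4.00·(cos16°, sin16°) = (3.8450, 1.1025)
|BD| = 2.4206
circle(B,5.00) ∩ circle(D,5.00): a=1.2103, h=4.8513
  candidates: C₊=(7.1322,4.8701) cross=11.743; C₋=(2.7128,-3.7676) cross=-11.743
  mode - wants cross < 0 → take C=(2.7128,-3.7676) (cross=-11.743)
ex = (C−B)/|BC| = (-0.2264,-0.9740); ey = (0.9740,-0.2264)
P = B + 2.79·ex + 2.31·ey = (5.4633,-2.1381)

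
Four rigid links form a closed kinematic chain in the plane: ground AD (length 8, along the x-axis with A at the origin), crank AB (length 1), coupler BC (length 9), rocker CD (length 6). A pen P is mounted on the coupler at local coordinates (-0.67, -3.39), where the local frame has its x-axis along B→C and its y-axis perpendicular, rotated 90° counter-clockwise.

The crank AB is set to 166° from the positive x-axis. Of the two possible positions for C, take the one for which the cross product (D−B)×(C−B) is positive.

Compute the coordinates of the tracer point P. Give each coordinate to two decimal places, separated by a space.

0.56 -2.86

A=(0,0), D=(8.00,0)
B = A + 1.00·(cos166°, sin166°) = (-0.9703, 0.2419)
|BD| = 8.9736
circle(B,9.00) ∩ circle(D,6.00): a=6.9941, h=5.6641
  candidates: C₊=(6.1740,5.7154) cross=50.827; C₋=(5.8686,-5.6087) cross=-50.827
  mode + wants cross > 0 → take C=(6.1740,5.7154) (cross=50.827)
ex = (C−B)/|BC| = (0.7938,0.6082); ey = (-0.6082,0.7938)
P = B + -0.67·ex + -3.39·ey = (0.5595,-2.8566)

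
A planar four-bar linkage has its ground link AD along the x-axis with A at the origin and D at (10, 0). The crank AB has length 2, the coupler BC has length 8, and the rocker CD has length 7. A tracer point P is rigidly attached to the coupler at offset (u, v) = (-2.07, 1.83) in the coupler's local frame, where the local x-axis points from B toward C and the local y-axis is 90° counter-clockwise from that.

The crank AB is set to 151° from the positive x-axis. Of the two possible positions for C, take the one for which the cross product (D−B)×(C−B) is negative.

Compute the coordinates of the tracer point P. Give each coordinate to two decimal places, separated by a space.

-2.16 3.70

A=(0,0), D=(10.00,0)
B = A + 2.00·(cos151°, sin151°) = (-1.7492, 0.9696)
|BD| = 11.7892
circle(B,8.00) ∩ circle(D,7.00): a=6.5308, h=4.6205
  candidates: C₊=(5.1394,5.0373) cross=54.472; C₋=(4.3794,-4.1724) cross=-54.472
  mode - wants cross < 0 → take C=(4.3794,-4.1724) (cross=-54.472)
ex = (C−B)/|BC| = (0.7661,-0.6427); ey = (0.6427,0.7661)
P = B + -2.07·ex + 1.83·ey = (-2.1588,3.7020)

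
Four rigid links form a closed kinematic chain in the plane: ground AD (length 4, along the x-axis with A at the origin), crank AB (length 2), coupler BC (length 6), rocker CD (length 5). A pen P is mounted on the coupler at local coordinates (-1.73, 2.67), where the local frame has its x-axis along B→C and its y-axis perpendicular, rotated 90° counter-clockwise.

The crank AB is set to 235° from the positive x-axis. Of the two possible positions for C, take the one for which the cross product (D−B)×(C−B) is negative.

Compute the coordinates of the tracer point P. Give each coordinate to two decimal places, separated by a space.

A=(0,0), D=(4.00,0)
B = A + 2.00·(cos235°, sin235°) = (-1.1472, -1.6383)
|BD| = 5.4016
circle(B,6.00) ∩ circle(D,5.00): a=3.7190, h=4.7084
  candidates: C₊=(0.9686,3.9763) cross=25.433; C₋=(3.8247,-4.9969) cross=-25.433
  mode - wants cross < 0 → take C=(3.8247,-4.9969) (cross=-25.433)
ex = (C−B)/|BC| = (0.8286,-0.5598); ey = (0.5598,0.8286)
P = B + -1.73·ex + 2.67·ey = (-1.0861,1.5426)

-1.09 1.54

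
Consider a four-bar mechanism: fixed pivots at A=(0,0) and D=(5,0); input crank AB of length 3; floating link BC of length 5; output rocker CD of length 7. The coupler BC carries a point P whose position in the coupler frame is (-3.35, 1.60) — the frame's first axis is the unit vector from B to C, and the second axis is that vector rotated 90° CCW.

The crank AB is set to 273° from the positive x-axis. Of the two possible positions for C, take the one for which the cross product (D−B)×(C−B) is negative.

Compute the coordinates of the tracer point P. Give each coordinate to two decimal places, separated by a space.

A=(0,0), D=(5.00,0)
B = A + 3.00·(cos273°, sin273°) = (0.1570, -2.9959)
|BD| = 5.6947
circle(B,5.00) ∩ circle(D,7.00): a=0.7402, h=4.9449
  candidates: C₊=(-1.8150,1.5988) cross=28.160; C₋=(3.3879,-6.8118) cross=-28.160
  mode - wants cross < 0 → take C=(3.3879,-6.8118) (cross=-28.160)
ex = (C−B)/|BC| = (0.6462,-0.7632); ey = (0.7632,0.6462)
P = B + -3.35·ex + 1.60·ey = (-0.7866,0.5947)

-0.79 0.59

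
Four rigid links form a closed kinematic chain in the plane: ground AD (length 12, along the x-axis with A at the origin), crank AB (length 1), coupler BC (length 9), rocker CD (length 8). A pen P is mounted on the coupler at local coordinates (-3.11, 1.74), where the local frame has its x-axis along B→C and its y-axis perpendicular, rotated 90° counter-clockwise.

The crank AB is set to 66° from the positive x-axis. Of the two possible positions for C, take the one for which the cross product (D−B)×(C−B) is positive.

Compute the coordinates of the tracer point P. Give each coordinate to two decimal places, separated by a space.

-3.11 0.32

A=(0,0), D=(12.00,0)
B = A + 1.00·(cos66°, sin66°) = (0.4067, 0.9135)
|BD| = 11.6292
circle(B,9.00) ∩ circle(D,8.00): a=6.5455, h=6.1771
  candidates: C₊=(7.4173,6.5573) cross=71.834; C₋=(6.4468,-5.7586) cross=-71.834
  mode + wants cross > 0 → take C=(7.4173,6.5573) (cross=71.834)
ex = (C−B)/|BC| = (0.7789,0.6271); ey = (-0.6271,0.7789)
P = B + -3.11·ex + 1.74·ey = (-3.1069,0.3187)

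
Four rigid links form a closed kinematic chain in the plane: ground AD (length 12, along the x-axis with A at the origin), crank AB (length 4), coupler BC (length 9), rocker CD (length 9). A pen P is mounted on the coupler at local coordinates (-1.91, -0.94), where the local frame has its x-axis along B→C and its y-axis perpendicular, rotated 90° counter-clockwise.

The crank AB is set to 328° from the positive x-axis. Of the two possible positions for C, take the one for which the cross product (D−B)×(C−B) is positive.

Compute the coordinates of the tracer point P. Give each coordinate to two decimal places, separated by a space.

3.78 -4.21

A=(0,0), D=(12.00,0)
B = A + 4.00·(cos328°, sin328°) = (3.3922, -2.1197)
|BD| = 8.8650
circle(B,9.00) ∩ circle(D,9.00): a=4.4325, h=7.8328
  candidates: C₊=(5.8232,6.5458) cross=69.438; C₋=(9.5690,-8.6655) cross=-69.438
  mode + wants cross > 0 → take C=(5.8232,6.5458) (cross=69.438)
ex = (C−B)/|BC| = (0.2701,0.9628); ey = (-0.9628,0.2701)
P = B + -1.91·ex + -0.94·ey = (3.7813,-4.2126)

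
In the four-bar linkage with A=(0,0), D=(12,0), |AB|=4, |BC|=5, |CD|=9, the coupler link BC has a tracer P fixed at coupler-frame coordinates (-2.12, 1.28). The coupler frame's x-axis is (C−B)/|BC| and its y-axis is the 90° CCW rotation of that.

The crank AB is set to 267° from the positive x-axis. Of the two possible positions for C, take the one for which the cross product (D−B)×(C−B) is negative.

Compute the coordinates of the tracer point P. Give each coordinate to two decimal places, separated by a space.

-1.96 -2.25

A=(0,0), D=(12.00,0)
B = A + 4.00·(cos267°, sin267°) = (-0.2093, -3.9945)
|BD| = 12.8462
circle(B,5.00) ∩ circle(D,9.00): a=4.2435, h=2.6445
  candidates: C₊=(3.0015,-0.1617) cross=33.971; C₋=(4.6460,-5.1884) cross=-33.971
  mode - wants cross < 0 → take C=(4.6460,-5.1884) (cross=-33.971)
ex = (C−B)/|BC| = (0.9711,-0.2388); ey = (0.2388,0.9711)
P = B + -2.12·ex + 1.28·ey = (-1.9624,-2.2453)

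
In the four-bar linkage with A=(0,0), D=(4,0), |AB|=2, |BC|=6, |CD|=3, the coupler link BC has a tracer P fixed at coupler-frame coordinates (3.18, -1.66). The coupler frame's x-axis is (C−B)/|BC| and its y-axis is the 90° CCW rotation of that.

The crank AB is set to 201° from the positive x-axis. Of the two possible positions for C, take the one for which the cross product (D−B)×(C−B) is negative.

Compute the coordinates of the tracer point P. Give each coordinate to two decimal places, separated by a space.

0.45 -3.46

A=(0,0), D=(4.00,0)
B = A + 2.00·(cos201°, sin201°) = (-1.8672, -0.7167)
|BD| = 5.9108
circle(B,6.00) ∩ circle(D,3.00): a=5.2394, h=2.9239
  candidates: C₊=(2.9790,2.8209) cross=17.283; C₋=(3.6881,-2.9837) cross=-17.283
  mode - wants cross < 0 → take C=(3.6881,-2.9837) (cross=-17.283)
ex = (C−B)/|BC| = (0.9259,-0.3778); ey = (0.3778,0.9259)
P = B + 3.18·ex + -1.66·ey = (0.4499,-3.4552)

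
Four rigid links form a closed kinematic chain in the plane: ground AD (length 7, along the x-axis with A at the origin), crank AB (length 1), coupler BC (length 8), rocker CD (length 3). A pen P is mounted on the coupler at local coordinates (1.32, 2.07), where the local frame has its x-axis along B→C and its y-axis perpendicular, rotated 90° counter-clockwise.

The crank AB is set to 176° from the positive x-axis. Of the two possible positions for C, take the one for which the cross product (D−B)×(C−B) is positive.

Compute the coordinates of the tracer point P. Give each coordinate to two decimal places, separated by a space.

A=(0,0), D=(7.00,0)
B = A + 1.00·(cos176°, sin176°) = (-0.9976, 0.0698)
|BD| = 7.9979
circle(B,8.00) ∩ circle(D,3.00): a=7.4374, h=2.9472
  candidates: C₊=(6.4652,2.9519) cross=23.571; C₋=(6.4138,-2.9422) cross=-23.571
  mode + wants cross > 0 → take C=(6.4652,2.9519) (cross=23.571)
ex = (C−B)/|BC| = (0.9328,0.3603); ey = (-0.3603,0.9328)
P = B + 1.32·ex + 2.07·ey = (-0.5120,2.4763)

-0.51 2.48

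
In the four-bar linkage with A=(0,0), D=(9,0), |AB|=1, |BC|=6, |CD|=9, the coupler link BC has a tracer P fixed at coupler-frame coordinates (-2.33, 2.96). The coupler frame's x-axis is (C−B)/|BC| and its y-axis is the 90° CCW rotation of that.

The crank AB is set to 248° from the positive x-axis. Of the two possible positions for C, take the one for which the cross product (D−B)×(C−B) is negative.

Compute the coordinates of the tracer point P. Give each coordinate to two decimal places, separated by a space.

A=(0,0), D=(9.00,0)
B = A + 1.00·(cos248°, sin248°) = (-0.3746, -0.9272)
|BD| = 9.4203
circle(B,6.00) ∩ circle(D,9.00): a=2.3217, h=5.5326
  candidates: C₊=(1.3913,4.8071) cross=52.119; C₋=(2.4804,-6.2044) cross=-52.119
  mode - wants cross < 0 → take C=(2.4804,-6.2044) (cross=-52.119)
ex = (C−B)/|BC| = (0.4758,-0.8795); ey = (0.8795,0.4758)
P = B + -2.33·ex + 2.96·ey = (1.1201,2.5306)

1.12 2.53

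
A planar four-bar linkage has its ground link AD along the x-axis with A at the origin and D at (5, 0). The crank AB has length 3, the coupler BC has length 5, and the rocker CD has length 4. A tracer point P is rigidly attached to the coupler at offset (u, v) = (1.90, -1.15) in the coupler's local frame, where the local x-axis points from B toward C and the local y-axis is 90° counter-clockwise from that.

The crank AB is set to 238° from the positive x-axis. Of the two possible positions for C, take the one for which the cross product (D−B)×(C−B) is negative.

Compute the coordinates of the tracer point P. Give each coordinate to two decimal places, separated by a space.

0.02 -4.08

A=(0,0), D=(5.00,0)
B = A + 3.00·(cos238°, sin238°) = (-1.5898, -2.5441)
|BD| = 7.0638
circle(B,5.00) ∩ circle(D,4.00): a=4.1690, h=2.7604
  candidates: C₊=(1.3052,1.5325) cross=19.499; C₋=(3.2936,-3.6178) cross=-19.499
  mode - wants cross < 0 → take C=(3.2936,-3.6178) (cross=-19.499)
ex = (C−B)/|BC| = (0.9767,-0.2147); ey = (0.2147,0.9767)
P = B + 1.90·ex + -1.15·ey = (0.0190,-4.0753)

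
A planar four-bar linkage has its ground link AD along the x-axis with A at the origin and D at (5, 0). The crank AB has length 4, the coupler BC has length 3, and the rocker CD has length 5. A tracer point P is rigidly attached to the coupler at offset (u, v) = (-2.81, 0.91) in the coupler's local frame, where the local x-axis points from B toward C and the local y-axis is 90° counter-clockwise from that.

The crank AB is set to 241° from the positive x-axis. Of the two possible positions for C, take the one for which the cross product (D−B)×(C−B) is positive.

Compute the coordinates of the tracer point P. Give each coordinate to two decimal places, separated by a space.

A=(0,0), D=(5.00,0)
B = A + 4.00·(cos241°, sin241°) = (-1.9392, -3.4985)
|BD| = 7.7713
circle(B,3.00) ∩ circle(D,5.00): a=2.8562, h=0.9177
  candidates: C₊=(0.1980,-1.3932) cross=7.132; C₋=(1.0243,-3.0321) cross=-7.132
  mode + wants cross > 0 → take C=(0.1980,-1.3932) (cross=7.132)
ex = (C−B)/|BC| = (0.7124,0.7018); ey = (-0.7018,0.7124)
P = B + -2.81·ex + 0.91·ey = (-4.5797,-4.8221)

-4.58 -4.82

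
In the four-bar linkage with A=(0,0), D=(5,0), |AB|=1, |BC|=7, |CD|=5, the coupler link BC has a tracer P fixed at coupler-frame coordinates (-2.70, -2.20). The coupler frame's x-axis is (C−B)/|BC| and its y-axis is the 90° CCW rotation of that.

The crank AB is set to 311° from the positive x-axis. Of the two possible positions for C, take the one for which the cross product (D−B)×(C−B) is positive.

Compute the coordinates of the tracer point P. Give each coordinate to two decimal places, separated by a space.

0.92 -4.23

A=(0,0), D=(5.00,0)
B = A + 1.00·(cos311°, sin311°) = (0.6561, -0.7547)
|BD| = 4.4090
circle(B,7.00) ∩ circle(D,5.00): a=4.9262, h=4.9732
  candidates: C₊=(4.6583,4.9883) cross=21.927; C₋=(6.3608,-4.8112) cross=-21.927
  mode + wants cross > 0 → take C=(4.6583,4.9883) (cross=21.927)
ex = (C−B)/|BC| = (0.5717,0.8204); ey = (-0.8204,0.5717)
P = B + -2.70·ex + -2.20·ey = (0.9173,-4.2277)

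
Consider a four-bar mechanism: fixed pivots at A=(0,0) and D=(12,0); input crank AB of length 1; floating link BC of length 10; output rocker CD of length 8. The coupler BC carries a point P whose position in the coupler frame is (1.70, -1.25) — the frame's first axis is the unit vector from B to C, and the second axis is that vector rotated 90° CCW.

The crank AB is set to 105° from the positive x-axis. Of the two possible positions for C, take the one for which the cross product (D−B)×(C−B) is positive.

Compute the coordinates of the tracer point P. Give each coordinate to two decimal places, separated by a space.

A=(0,0), D=(12.00,0)
B = A + 1.00·(cos105°, sin105°) = (-0.2588, 0.9659)
|BD| = 12.2968
circle(B,10.00) ∩ circle(D,8.00): a=7.6122, h=6.4849
  candidates: C₊=(7.8393,6.8329) cross=79.744; C₋=(6.8205,-6.0969) cross=-79.744
  mode + wants cross > 0 → take C=(7.8393,6.8329) (cross=79.744)
ex = (C−B)/|BC| = (0.8098,0.5867); ey = (-0.5867,0.8098)
P = B + 1.70·ex + -1.25·ey = (1.8512,0.9510)

1.85 0.95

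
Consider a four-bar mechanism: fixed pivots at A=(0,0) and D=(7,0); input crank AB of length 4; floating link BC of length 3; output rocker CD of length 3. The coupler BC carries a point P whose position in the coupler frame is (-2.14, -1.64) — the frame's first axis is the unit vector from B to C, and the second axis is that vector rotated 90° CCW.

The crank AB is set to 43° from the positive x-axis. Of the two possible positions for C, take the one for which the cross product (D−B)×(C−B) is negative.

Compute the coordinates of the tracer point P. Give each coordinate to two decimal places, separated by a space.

A=(0,0), D=(7.00,0)
B = A + 4.00·(cos43°, sin43°) = (2.9254, 2.7280)
|BD| = 4.9035
circle(B,3.00) ∩ circle(D,3.00): a=2.4517, h=1.7289
  candidates: C₊=(5.9245,2.8006) cross=8.477; C₋=(4.0009,-0.0726) cross=-8.477
  mode - wants cross < 0 → take C=(4.0009,-0.0726) (cross=-8.477)
ex = (C−B)/|BC| = (0.3585,-0.9335); ey = (0.9335,0.3585)
P = B + -2.14·ex + -1.64·ey = (0.6273,4.1378)

0.63 4.14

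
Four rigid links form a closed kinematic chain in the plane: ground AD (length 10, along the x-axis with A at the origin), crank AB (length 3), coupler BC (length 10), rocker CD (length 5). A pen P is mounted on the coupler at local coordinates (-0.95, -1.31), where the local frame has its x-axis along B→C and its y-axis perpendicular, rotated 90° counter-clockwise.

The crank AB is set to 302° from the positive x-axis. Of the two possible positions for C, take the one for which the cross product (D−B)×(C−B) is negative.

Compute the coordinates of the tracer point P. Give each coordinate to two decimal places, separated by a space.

A=(0,0), D=(10.00,0)
B = A + 3.00·(cos302°, sin302°) = (1.5898, -2.5441)
|BD| = 8.7866
circle(B,10.00) ∩ circle(D,5.00): a=8.6612, h=4.9984
  candidates: C₊=(8.4326,4.7480) cross=43.919; C₋=(11.3272,-4.8206) cross=-43.919
  mode - wants cross < 0 → take C=(11.3272,-4.8206) (cross=-43.919)
ex = (C−B)/|BC| = (0.9737,-0.2276); ey = (0.2276,0.9737)
P = B + -0.95·ex + -1.31·ey = (0.3665,-3.6035)

0.37 -3.60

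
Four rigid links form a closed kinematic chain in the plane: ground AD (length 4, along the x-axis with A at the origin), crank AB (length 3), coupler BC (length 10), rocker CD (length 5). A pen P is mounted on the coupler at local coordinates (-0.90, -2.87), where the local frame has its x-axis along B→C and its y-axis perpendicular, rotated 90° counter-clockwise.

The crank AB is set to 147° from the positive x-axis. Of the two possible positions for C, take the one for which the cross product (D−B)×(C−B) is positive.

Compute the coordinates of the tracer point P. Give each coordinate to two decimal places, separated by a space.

-2.77 -1.36

A=(0,0), D=(4.00,0)
B = A + 3.00·(cos147°, sin147°) = (-2.5160, 1.6339)
|BD| = 6.7177
circle(B,10.00) ∩ circle(D,5.00): a=8.9411, h=4.4785
  candidates: C₊=(7.2459,3.8032) cross=30.085; C₋=(5.0673,-4.8848) cross=-30.085
  mode + wants cross > 0 → take C=(7.2459,3.8032) (cross=30.085)
ex = (C−B)/|BC| = (0.9762,0.2169); ey = (-0.2169,0.9762)
P = B + -0.90·ex + -2.87·ey = (-2.7720,-1.3630)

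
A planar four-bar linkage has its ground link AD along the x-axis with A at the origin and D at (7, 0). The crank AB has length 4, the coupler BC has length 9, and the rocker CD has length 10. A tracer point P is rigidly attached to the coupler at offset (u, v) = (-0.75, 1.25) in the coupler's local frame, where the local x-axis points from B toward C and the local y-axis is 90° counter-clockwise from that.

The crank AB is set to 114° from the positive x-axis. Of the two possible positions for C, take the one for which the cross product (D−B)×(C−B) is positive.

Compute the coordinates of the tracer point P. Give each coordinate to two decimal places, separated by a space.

A=(0,0), D=(7.00,0)
B = A + 4.00·(cos114°, sin114°) = (-1.6269, 3.6542)
|BD| = 9.3690
circle(B,9.00) ∩ circle(D,10.00): a=3.6705, h=8.2175
  candidates: C₊=(4.9579,9.7893) cross=76.989; C₋=(-1.4522,-5.3441) cross=-76.989
  mode + wants cross > 0 → take C=(4.9579,9.7893) (cross=76.989)
ex = (C−B)/|BC| = (0.7317,0.6817); ey = (-0.6817,0.7317)
P = B + -0.75·ex + 1.25·ey = (-3.0278,4.0575)

-3.03 4.06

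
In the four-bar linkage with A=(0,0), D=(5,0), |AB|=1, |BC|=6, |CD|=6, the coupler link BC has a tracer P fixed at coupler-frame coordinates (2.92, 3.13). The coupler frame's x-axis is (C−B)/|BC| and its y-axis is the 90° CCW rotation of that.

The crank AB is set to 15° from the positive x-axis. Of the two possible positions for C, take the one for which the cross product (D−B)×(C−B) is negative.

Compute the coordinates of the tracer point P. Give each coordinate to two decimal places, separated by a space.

4.78 -1.68

A=(0,0), D=(5.00,0)
B = A + 1.00·(cos15°, sin15°) = (0.9659, 0.2588)
|BD| = 4.0424
circle(B,6.00) ∩ circle(D,6.00): a=2.0212, h=5.6493
  candidates: C₊=(3.3447,5.7671) cross=22.837; C₋=(2.6213,-5.5083) cross=-22.837
  mode - wants cross < 0 → take C=(2.6213,-5.5083) (cross=-22.837)
ex = (C−B)/|BC| = (0.2759,-0.9612); ey = (0.9612,0.2759)
P = B + 2.92·ex + 3.13·ey = (4.7800,-1.6843)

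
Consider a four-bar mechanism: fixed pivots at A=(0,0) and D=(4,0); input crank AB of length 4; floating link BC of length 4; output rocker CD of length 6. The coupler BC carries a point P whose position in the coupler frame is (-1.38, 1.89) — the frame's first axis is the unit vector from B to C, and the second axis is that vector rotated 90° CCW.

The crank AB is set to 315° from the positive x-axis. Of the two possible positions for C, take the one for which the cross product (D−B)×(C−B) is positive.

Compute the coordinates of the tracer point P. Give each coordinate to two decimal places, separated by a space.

A=(0,0), D=(4.00,0)
B = A + 4.00·(cos315°, sin315°) = (2.8284, -2.8284)
|BD| = 3.0615
circle(B,4.00) ∩ circle(D,6.00): a=-1.7357, h=3.6038
  candidates: C₊=(-1.1653,-3.0529) cross=11.033; C₋=(5.4937,-5.8111) cross=-11.033
  mode + wants cross > 0 → take C=(-1.1653,-3.0529) (cross=11.033)
ex = (C−B)/|BC| = (-0.9984,-0.0561); ey = (0.0561,-0.9984)
P = B + -1.38·ex + 1.89·ey = (4.3123,-4.6380)

4.31 -4.64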